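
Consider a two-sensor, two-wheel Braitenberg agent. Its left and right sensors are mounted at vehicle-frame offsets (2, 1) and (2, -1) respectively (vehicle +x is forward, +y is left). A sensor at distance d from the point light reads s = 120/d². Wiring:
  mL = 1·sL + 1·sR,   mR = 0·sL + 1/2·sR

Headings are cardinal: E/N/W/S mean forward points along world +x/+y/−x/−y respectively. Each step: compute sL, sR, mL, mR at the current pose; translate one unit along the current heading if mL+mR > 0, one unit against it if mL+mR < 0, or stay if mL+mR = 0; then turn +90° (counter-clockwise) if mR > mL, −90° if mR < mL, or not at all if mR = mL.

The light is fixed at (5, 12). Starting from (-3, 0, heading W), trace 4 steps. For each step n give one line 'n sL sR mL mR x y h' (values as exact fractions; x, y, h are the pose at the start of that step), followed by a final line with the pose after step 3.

n=0: pose=(-3,0,W); sL=120/269, sR=120/221; mL=58800/59449, mR=60/221; mL+mR=74940/59449 → advance +1; mR−mL=-42660/59449 → turn -1·90°
n=1: pose=(-4,0,N); sL=3/5, sR=30/41; mL=273/205, mR=15/41; mL+mR=348/205 → advance +1; mR−mL=-198/205 → turn -1·90°
n=2: pose=(-4,1,E); sL=120/149, sR=120/193; mL=41040/28757, mR=60/193; mL+mR=49980/28757 → advance +1; mR−mL=-32100/28757 → turn -1·90°
n=3: pose=(-3,1,S); sL=60/109, sR=12/25; mL=2808/2725, mR=6/25; mL+mR=3462/2725 → advance +1; mR−mL=-2154/2725 → turn -1·90°

0 120/269 120/221 58800/59449 60/221 -3 0 W
1 3/5 30/41 273/205 15/41 -4 0 N
2 120/149 120/193 41040/28757 60/193 -4 1 E
3 60/109 12/25 2808/2725 6/25 -3 1 S
final -3 0 W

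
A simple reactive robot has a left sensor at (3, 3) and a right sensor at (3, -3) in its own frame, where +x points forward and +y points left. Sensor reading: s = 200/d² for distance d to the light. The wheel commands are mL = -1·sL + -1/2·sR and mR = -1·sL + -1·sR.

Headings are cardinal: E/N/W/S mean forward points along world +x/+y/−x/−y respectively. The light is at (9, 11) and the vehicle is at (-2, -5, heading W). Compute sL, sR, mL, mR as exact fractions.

200/557 40/73 -25740/40661 -36880/40661

left sensor world pos  = (-5, -8); dL² = 557
right sensor world pos = (-5, -2); dR² = 365
sL = 200/557 = 200/557
sR = 200/365 = 40/73
mL = -1·sL + -1/2·sR = -25740/40661
mR = -1·sL + -1·sR = -36880/40661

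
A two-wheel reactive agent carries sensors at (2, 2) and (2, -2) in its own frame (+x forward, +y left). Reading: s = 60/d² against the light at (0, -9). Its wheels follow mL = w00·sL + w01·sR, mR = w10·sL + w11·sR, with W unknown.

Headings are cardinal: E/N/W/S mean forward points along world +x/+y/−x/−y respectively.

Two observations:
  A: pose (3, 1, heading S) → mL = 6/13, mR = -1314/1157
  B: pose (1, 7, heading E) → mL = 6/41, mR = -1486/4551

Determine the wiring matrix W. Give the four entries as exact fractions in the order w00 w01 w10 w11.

0 1/2 -1 -1/2

obs A: pose=(3,1,S) → sL=60/89, sR=12/13, mL=6/13, mR=-1314/1157
obs B: pose=(1,7,E) → sL=20/111, sR=12/41, mL=6/41, mR=-1486/4551
sensor matrix S = [[60/89, 12/13], [20/111, 12/41]]; det S = 54400/1755169
solve [mL_A; mL_B] = S·[w00; w01] and [mR_A; mR_B] = S·[w10; w11]:
  w00 = 0, w01 = 1/2, w10 = -1, w11 = -1/2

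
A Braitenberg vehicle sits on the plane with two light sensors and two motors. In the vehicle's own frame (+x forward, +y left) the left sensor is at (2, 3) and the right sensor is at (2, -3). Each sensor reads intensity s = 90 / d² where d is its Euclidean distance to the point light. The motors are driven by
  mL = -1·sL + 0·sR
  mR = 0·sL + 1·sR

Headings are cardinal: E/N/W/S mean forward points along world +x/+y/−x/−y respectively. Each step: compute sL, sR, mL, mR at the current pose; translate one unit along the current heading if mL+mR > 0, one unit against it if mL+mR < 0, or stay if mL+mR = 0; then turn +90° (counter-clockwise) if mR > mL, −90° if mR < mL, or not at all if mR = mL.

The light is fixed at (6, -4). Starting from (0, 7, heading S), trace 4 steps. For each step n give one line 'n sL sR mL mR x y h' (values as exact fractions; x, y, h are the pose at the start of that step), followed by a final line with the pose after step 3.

n=0: pose=(0,7,S); sL=1, sR=5/9; mL=-1, mR=5/9; mL+mR=-4/9 → advance -1; mR−mL=14/9 → turn +1·90°
n=1: pose=(0,8,E); sL=90/241, sR=90/97; mL=-90/241, mR=90/97; mL+mR=12960/23377 → advance +1; mR−mL=30420/23377 → turn +1·90°
n=2: pose=(1,8,N); sL=9/26, sR=9/20; mL=-9/26, mR=9/20; mL+mR=27/260 → advance +1; mR−mL=207/260 → turn +1·90°
n=3: pose=(1,9,W); sL=90/149, sR=18/61; mL=-90/149, mR=18/61; mL+mR=-2808/9089 → advance -1; mR−mL=8172/9089 → turn +1·90°

0 1 5/9 -1 5/9 0 7 S
1 90/241 90/97 -90/241 90/97 0 8 E
2 9/26 9/20 -9/26 9/20 1 8 N
3 90/149 18/61 -90/149 18/61 1 9 W
final 2 9 S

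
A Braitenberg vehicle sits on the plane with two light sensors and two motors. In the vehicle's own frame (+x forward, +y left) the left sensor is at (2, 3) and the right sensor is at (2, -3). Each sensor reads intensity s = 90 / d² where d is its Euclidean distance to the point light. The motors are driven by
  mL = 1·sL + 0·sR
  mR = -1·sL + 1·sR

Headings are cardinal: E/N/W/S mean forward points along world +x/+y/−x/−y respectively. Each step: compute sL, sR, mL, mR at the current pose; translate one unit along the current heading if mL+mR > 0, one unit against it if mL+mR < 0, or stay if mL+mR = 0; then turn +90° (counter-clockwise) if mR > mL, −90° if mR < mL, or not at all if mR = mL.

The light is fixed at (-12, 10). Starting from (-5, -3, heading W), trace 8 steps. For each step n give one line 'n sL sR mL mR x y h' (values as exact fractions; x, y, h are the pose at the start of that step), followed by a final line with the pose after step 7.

n=0: pose=(-5,-3,W); sL=90/281, sR=18/25; mL=90/281, mR=2808/7025; mL+mR=18/25 → advance +1; mR−mL=558/7025 → turn +1·90°
n=1: pose=(-6,-3,S); sL=5/17, sR=5/13; mL=5/17, mR=20/221; mL+mR=5/13 → advance +1; mR−mL=-45/221 → turn -1·90°
n=2: pose=(-6,-4,W); sL=18/61, sR=90/137; mL=18/61, mR=3024/8357; mL+mR=90/137 → advance +1; mR−mL=558/8357 → turn +1·90°
n=3: pose=(-7,-4,S); sL=9/32, sR=9/26; mL=9/32, mR=27/416; mL+mR=9/26 → advance +1; mR−mL=-45/208 → turn -1·90°
n=4: pose=(-7,-5,W); sL=10/37, sR=10/17; mL=10/37, mR=200/629; mL+mR=10/17 → advance +1; mR−mL=30/629 → turn +1·90°
n=5: pose=(-8,-5,S); sL=45/169, sR=9/29; mL=45/169, mR=216/4901; mL+mR=9/29 → advance +1; mR−mL=-1089/4901 → turn -1·90°
n=6: pose=(-8,-6,W); sL=18/73, sR=90/173; mL=18/73, mR=3456/12629; mL+mR=90/173 → advance +1; mR−mL=342/12629 → turn +1·90°
n=7: pose=(-9,-6,S); sL=1/4, sR=5/18; mL=1/4, mR=1/36; mL+mR=5/18 → advance +1; mR−mL=-2/9 → turn -1·90°

0 90/281 18/25 90/281 2808/7025 -5 -3 W
1 5/17 5/13 5/17 20/221 -6 -3 S
2 18/61 90/137 18/61 3024/8357 -6 -4 W
3 9/32 9/26 9/32 27/416 -7 -4 S
4 10/37 10/17 10/37 200/629 -7 -5 W
5 45/169 9/29 45/169 216/4901 -8 -5 S
6 18/73 90/173 18/73 3456/12629 -8 -6 W
7 1/4 5/18 1/4 1/36 -9 -6 S
final -9 -7 W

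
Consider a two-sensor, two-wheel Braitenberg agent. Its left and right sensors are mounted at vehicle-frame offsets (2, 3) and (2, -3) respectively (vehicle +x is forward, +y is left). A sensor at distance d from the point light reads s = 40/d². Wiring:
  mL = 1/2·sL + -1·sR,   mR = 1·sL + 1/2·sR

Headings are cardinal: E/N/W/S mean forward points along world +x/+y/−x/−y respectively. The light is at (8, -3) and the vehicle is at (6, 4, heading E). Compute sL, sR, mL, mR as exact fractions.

2/5 5/2 -23/10 33/20

left sensor world pos  = (8, 7); dL² = 100
right sensor world pos = (8, 1); dR² = 16
sL = 40/100 = 2/5
sR = 40/16 = 5/2
mL = 1/2·sL + -1·sR = -23/10
mR = 1·sL + 1/2·sR = 33/20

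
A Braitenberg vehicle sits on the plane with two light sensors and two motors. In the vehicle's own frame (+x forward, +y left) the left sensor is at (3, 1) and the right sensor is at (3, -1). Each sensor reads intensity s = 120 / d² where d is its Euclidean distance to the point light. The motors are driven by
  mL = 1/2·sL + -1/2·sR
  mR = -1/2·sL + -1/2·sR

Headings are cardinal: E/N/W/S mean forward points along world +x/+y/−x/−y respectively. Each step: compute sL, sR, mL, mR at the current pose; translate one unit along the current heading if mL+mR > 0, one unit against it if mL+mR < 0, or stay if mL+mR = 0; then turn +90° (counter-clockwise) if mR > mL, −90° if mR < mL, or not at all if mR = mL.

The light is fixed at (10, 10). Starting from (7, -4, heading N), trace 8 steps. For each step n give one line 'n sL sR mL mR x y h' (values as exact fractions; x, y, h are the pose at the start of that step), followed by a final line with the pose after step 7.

0 120/137 24/25 -144/3425 -3144/3425 7 -4 N
1 30/49 15/32 225/3136 -1695/3136 7 -5 E
2 40/111 120/349 320/38739 -13640/38739 6 -5 S
3 60/137 60/109 -840/14933 -7380/14933 6 -4 W
4 120/137 24/25 -144/3425 -3144/3425 7 -4 N
5 30/49 15/32 225/3136 -1695/3136 7 -5 E
6 40/111 120/349 320/38739 -13640/38739 6 -5 S
7 60/137 60/109 -840/14933 -7380/14933 6 -4 W
final 7 -4 N

n=0: pose=(7,-4,N); sL=120/137, sR=24/25; mL=-144/3425, mR=-3144/3425; mL+mR=-24/25 → advance -1; mR−mL=-120/137 → turn -1·90°
n=1: pose=(7,-5,E); sL=30/49, sR=15/32; mL=225/3136, mR=-1695/3136; mL+mR=-15/32 → advance -1; mR−mL=-30/49 → turn -1·90°
n=2: pose=(6,-5,S); sL=40/111, sR=120/349; mL=320/38739, mR=-13640/38739; mL+mR=-120/349 → advance -1; mR−mL=-40/111 → turn -1·90°
n=3: pose=(6,-4,W); sL=60/137, sR=60/109; mL=-840/14933, mR=-7380/14933; mL+mR=-60/109 → advance -1; mR−mL=-60/137 → turn -1·90°
n=4: pose=(7,-4,N); sL=120/137, sR=24/25; mL=-144/3425, mR=-3144/3425; mL+mR=-24/25 → advance -1; mR−mL=-120/137 → turn -1·90°
n=5: pose=(7,-5,E); sL=30/49, sR=15/32; mL=225/3136, mR=-1695/3136; mL+mR=-15/32 → advance -1; mR−mL=-30/49 → turn -1·90°
n=6: pose=(6,-5,S); sL=40/111, sR=120/349; mL=320/38739, mR=-13640/38739; mL+mR=-120/349 → advance -1; mR−mL=-40/111 → turn -1·90°
n=7: pose=(6,-4,W); sL=60/137, sR=60/109; mL=-840/14933, mR=-7380/14933; mL+mR=-60/109 → advance -1; mR−mL=-60/137 → turn -1·90°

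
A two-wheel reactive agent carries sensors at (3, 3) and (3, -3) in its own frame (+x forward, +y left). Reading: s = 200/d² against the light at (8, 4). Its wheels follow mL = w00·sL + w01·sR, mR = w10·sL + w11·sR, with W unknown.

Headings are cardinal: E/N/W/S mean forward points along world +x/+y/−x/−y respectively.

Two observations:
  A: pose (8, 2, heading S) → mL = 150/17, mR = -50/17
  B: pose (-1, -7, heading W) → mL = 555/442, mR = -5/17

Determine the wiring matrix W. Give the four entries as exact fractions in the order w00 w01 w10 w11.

obs A: pose=(8,2,S) → sL=100/17, sR=100/17, mL=150/17, mR=-50/17
obs B: pose=(-1,-7,W) → sL=10/17, sR=25/26, mL=555/442, mR=-5/17
sensor matrix S = [[100/17, 100/17], [10/17, 25/26]]; det S = 8250/3757
solve [mL_A; mL_B] = S·[w00; w01] and [mR_A; mR_B] = S·[w10; w11]:
  w00 = 1/2, w01 = 1, w10 = -1/2, w11 = 0

1/2 1 -1/2 0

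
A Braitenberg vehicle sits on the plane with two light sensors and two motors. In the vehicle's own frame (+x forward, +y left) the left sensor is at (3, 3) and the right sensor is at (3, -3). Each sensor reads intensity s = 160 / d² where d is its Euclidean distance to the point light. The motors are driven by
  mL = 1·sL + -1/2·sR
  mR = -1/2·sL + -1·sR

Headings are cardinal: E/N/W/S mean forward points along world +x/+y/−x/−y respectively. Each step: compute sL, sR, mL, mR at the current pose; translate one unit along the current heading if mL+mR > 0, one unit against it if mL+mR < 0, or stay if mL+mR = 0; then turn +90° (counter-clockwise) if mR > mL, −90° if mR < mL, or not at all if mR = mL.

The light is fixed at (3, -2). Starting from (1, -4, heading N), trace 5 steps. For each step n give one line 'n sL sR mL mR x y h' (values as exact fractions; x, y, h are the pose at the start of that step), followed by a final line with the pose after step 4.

n=0: pose=(1,-4,N); sL=80/13, sR=80; mL=-440/13, mR=-1080/13; mL+mR=-1520/13 → advance -1; mR−mL=-640/13 → turn -1·90°
n=1: pose=(1,-5,E); sL=160, sR=160/37; mL=5840/37, mR=-3120/37; mL+mR=2720/37 → advance +1; mR−mL=-8960/37 → turn -1·90°
n=2: pose=(2,-5,S); sL=4, sR=40/13; mL=32/13, mR=-66/13; mL+mR=-34/13 → advance -1; mR−mL=-98/13 → turn -1·90°
n=3: pose=(2,-4,W); sL=160/41, sR=160/17; mL=-560/697, mR=-7920/697; mL+mR=-8480/697 → advance -1; mR−mL=-7360/697 → turn -1·90°
n=4: pose=(3,-4,N); sL=16, sR=16; mL=8, mR=-24; mL+mR=-16 → advance -1; mR−mL=-32 → turn -1·90°

0 80/13 80 -440/13 -1080/13 1 -4 N
1 160 160/37 5840/37 -3120/37 1 -5 E
2 4 40/13 32/13 -66/13 2 -5 S
3 160/41 160/17 -560/697 -7920/697 2 -4 W
4 16 16 8 -24 3 -4 N
final 3 -5 E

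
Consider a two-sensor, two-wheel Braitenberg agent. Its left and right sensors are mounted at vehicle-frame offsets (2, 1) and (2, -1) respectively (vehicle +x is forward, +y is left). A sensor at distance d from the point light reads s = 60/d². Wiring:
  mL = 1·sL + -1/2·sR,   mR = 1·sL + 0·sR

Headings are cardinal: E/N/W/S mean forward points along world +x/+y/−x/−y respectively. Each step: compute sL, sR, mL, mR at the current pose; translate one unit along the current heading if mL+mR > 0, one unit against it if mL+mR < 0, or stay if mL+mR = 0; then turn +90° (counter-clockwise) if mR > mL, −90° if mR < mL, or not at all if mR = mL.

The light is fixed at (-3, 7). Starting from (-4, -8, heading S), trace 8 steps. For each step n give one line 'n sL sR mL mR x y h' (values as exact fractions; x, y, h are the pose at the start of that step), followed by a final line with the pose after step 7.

0 60/289 60/293 8910/84677 60/289 -4 -8 S
1 30/113 6/29 531/3277 30/113 -4 -9 E
2 60/197 60/197 30/197 60/197 -3 -9 N
3 3/13 3/10 21/260 3/13 -3 -8 W
4 60/289 60/293 8910/84677 60/289 -4 -8 S
5 30/113 6/29 531/3277 30/113 -4 -9 E
6 60/197 60/197 30/197 60/197 -3 -9 N
7 3/13 3/10 21/260 3/13 -3 -8 W
final -4 -8 S

n=0: pose=(-4,-8,S); sL=60/289, sR=60/293; mL=8910/84677, mR=60/289; mL+mR=26490/84677 → advance +1; mR−mL=30/293 → turn +1·90°
n=1: pose=(-4,-9,E); sL=30/113, sR=6/29; mL=531/3277, mR=30/113; mL+mR=1401/3277 → advance +1; mR−mL=3/29 → turn +1·90°
n=2: pose=(-3,-9,N); sL=60/197, sR=60/197; mL=30/197, mR=60/197; mL+mR=90/197 → advance +1; mR−mL=30/197 → turn +1·90°
n=3: pose=(-3,-8,W); sL=3/13, sR=3/10; mL=21/260, mR=3/13; mL+mR=81/260 → advance +1; mR−mL=3/20 → turn +1·90°
n=4: pose=(-4,-8,S); sL=60/289, sR=60/293; mL=8910/84677, mR=60/289; mL+mR=26490/84677 → advance +1; mR−mL=30/293 → turn +1·90°
n=5: pose=(-4,-9,E); sL=30/113, sR=6/29; mL=531/3277, mR=30/113; mL+mR=1401/3277 → advance +1; mR−mL=3/29 → turn +1·90°
n=6: pose=(-3,-9,N); sL=60/197, sR=60/197; mL=30/197, mR=60/197; mL+mR=90/197 → advance +1; mR−mL=30/197 → turn +1·90°
n=7: pose=(-3,-8,W); sL=3/13, sR=3/10; mL=21/260, mR=3/13; mL+mR=81/260 → advance +1; mR−mL=3/20 → turn +1·90°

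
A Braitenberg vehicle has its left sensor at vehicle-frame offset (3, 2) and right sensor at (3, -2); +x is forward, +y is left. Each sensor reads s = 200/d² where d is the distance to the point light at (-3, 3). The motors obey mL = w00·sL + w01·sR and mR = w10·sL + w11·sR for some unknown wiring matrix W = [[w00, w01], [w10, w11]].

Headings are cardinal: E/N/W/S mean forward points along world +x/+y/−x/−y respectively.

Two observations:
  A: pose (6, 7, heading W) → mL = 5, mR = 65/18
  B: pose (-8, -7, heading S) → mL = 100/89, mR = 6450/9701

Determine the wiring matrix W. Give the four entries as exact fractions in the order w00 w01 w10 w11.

1 0 1 -1/2

obs A: pose=(6,7,W) → sL=5, sR=25/9, mL=5, mR=65/18
obs B: pose=(-8,-7,S) → sL=100/89, sR=100/109, mL=100/89, mR=6450/9701
sensor matrix S = [[5, 25/9], [100/89, 100/109]]; det S = 128000/87309
solve [mL_A; mL_B] = S·[w00; w01] and [mR_A; mR_B] = S·[w10; w11]:
  w00 = 1, w01 = 0, w10 = 1, w11 = -1/2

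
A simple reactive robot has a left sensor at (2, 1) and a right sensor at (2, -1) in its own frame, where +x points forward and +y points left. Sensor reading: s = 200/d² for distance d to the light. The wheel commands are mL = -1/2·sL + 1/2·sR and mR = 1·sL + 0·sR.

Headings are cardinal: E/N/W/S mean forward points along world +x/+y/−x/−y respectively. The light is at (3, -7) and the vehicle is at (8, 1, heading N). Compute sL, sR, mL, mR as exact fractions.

50/29 25/17 -125/986 50/29

left sensor world pos  = (7, 3); dL² = 116
right sensor world pos = (9, 3); dR² = 136
sL = 200/116 = 50/29
sR = 200/136 = 25/17
mL = -1/2·sL + 1/2·sR = -125/986
mR = 1·sL + 0·sR = 50/29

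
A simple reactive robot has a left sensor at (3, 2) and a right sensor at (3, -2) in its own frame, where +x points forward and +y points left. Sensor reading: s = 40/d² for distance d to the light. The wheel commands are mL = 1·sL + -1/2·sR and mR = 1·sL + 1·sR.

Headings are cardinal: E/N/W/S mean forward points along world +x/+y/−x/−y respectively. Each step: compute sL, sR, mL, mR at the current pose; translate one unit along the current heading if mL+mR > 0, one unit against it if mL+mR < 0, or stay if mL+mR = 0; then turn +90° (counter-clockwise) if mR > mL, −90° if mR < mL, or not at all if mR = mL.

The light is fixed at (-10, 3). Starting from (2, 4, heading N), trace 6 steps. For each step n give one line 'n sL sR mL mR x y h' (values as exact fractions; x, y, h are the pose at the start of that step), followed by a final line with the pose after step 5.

n=0: pose=(2,4,N); sL=10/29, sR=10/53; mL=385/1537, mR=820/1537; mL+mR=1205/1537 → advance +1; mR−mL=15/53 → turn +1·90°
n=1: pose=(2,5,W); sL=40/81, sR=40/97; mL=2260/7857, mR=7120/7857; mL+mR=9380/7857 → advance +1; mR−mL=60/97 → turn +1·90°
n=2: pose=(1,5,S); sL=4/17, sR=20/41; mL=-6/697, mR=504/697; mL+mR=498/697 → advance +1; mR−mL=30/41 → turn +1·90°
n=3: pose=(1,4,E); sL=8/41, sR=40/197; mL=756/8077, mR=3216/8077; mL+mR=3972/8077 → advance +1; mR−mL=60/197 → turn +1·90°
n=4: pose=(2,4,N); sL=10/29, sR=10/53; mL=385/1537, mR=820/1537; mL+mR=1205/1537 → advance +1; mR−mL=15/53 → turn +1·90°
n=5: pose=(2,5,W); sL=40/81, sR=40/97; mL=2260/7857, mR=7120/7857; mL+mR=9380/7857 → advance +1; mR−mL=60/97 → turn +1·90°

0 10/29 10/53 385/1537 820/1537 2 4 N
1 40/81 40/97 2260/7857 7120/7857 2 5 W
2 4/17 20/41 -6/697 504/697 1 5 S
3 8/41 40/197 756/8077 3216/8077 1 4 E
4 10/29 10/53 385/1537 820/1537 2 4 N
5 40/81 40/97 2260/7857 7120/7857 2 5 W
final 1 5 S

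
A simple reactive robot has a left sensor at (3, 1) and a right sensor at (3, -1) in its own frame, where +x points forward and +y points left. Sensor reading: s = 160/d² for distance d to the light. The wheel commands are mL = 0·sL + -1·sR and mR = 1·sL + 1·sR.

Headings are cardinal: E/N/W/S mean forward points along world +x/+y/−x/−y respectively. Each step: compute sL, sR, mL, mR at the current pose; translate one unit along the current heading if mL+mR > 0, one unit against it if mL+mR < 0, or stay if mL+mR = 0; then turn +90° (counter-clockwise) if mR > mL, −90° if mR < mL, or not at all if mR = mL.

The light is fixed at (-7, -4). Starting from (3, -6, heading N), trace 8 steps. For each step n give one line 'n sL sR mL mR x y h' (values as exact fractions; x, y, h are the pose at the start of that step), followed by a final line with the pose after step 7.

n=0: pose=(3,-6,N); sL=80/41, sR=80/61; mL=-80/61, mR=8160/2501; mL+mR=80/41 → advance +1; mR−mL=11440/2501 → turn +1·90°
n=1: pose=(3,-5,W); sL=160/53, sR=160/49; mL=-160/49, mR=16320/2597; mL+mR=160/53 → advance +1; mR−mL=24800/2597 → turn +1·90°
n=2: pose=(2,-5,S); sL=40/29, sR=2; mL=-2, mR=98/29; mL+mR=40/29 → advance +1; mR−mL=156/29 → turn +1·90°
n=3: pose=(2,-6,E); sL=32/29, sR=160/153; mL=-160/153, mR=9536/4437; mL+mR=32/29 → advance +1; mR−mL=14176/4437 → turn +1·90°
n=4: pose=(3,-6,N); sL=80/41, sR=80/61; mL=-80/61, mR=8160/2501; mL+mR=80/41 → advance +1; mR−mL=11440/2501 → turn +1·90°
n=5: pose=(3,-5,W); sL=160/53, sR=160/49; mL=-160/49, mR=16320/2597; mL+mR=160/53 → advance +1; mR−mL=24800/2597 → turn +1·90°
n=6: pose=(2,-5,S); sL=40/29, sR=2; mL=-2, mR=98/29; mL+mR=40/29 → advance +1; mR−mL=156/29 → turn +1·90°
n=7: pose=(2,-6,E); sL=32/29, sR=160/153; mL=-160/153, mR=9536/4437; mL+mR=32/29 → advance +1; mR−mL=14176/4437 → turn +1·90°

0 80/41 80/61 -80/61 8160/2501 3 -6 N
1 160/53 160/49 -160/49 16320/2597 3 -5 W
2 40/29 2 -2 98/29 2 -5 S
3 32/29 160/153 -160/153 9536/4437 2 -6 E
4 80/41 80/61 -80/61 8160/2501 3 -6 N
5 160/53 160/49 -160/49 16320/2597 3 -5 W
6 40/29 2 -2 98/29 2 -5 S
7 32/29 160/153 -160/153 9536/4437 2 -6 E
final 3 -6 N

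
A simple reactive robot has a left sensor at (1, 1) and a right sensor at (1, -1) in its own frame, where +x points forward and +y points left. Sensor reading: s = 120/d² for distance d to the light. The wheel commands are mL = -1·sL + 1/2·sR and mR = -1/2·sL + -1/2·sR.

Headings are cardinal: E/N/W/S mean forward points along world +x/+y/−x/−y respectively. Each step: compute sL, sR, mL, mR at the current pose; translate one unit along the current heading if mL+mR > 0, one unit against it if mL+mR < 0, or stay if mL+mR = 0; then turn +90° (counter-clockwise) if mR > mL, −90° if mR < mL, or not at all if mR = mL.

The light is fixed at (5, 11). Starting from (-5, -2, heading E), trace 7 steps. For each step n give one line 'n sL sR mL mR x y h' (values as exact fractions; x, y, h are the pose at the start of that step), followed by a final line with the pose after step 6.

0 8/15 120/277 -1316/4155 -2008/4155 -5 -2 E
1 15/37 6/17 -144/629 -477/1258 -6 -2 S
2 120/313 24/53 -2604/16589 -6936/16589 -6 -1 W
3 60/121 60/101 -2430/12221 -6660/12221 -5 -1 N
4 8/15 120/277 -1316/4155 -2008/4155 -5 -2 E
5 15/37 6/17 -144/629 -477/1258 -6 -2 S
6 120/313 24/53 -2604/16589 -6936/16589 -6 -1 W
final -5 -1 N

n=0: pose=(-5,-2,E); sL=8/15, sR=120/277; mL=-1316/4155, mR=-2008/4155; mL+mR=-4/5 → advance -1; mR−mL=-692/4155 → turn -1·90°
n=1: pose=(-6,-2,S); sL=15/37, sR=6/17; mL=-144/629, mR=-477/1258; mL+mR=-45/74 → advance -1; mR−mL=-189/1258 → turn -1·90°
n=2: pose=(-6,-1,W); sL=120/313, sR=24/53; mL=-2604/16589, mR=-6936/16589; mL+mR=-180/313 → advance -1; mR−mL=-4332/16589 → turn -1·90°
n=3: pose=(-5,-1,N); sL=60/121, sR=60/101; mL=-2430/12221, mR=-6660/12221; mL+mR=-90/121 → advance -1; mR−mL=-4230/12221 → turn -1·90°
n=4: pose=(-5,-2,E); sL=8/15, sR=120/277; mL=-1316/4155, mR=-2008/4155; mL+mR=-4/5 → advance -1; mR−mL=-692/4155 → turn -1·90°
n=5: pose=(-6,-2,S); sL=15/37, sR=6/17; mL=-144/629, mR=-477/1258; mL+mR=-45/74 → advance -1; mR−mL=-189/1258 → turn -1·90°
n=6: pose=(-6,-1,W); sL=120/313, sR=24/53; mL=-2604/16589, mR=-6936/16589; mL+mR=-180/313 → advance -1; mR−mL=-4332/16589 → turn -1·90°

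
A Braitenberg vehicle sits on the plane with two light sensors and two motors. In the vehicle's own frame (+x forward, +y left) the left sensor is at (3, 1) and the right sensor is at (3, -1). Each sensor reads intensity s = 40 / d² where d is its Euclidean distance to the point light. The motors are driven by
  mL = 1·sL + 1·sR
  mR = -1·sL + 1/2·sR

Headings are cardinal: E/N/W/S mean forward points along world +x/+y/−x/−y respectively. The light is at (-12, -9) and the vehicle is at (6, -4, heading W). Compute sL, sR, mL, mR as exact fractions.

40/241 40/261 20080/62901 -5620/62901

left sensor world pos  = (3, -5); dL² = 241
right sensor world pos = (3, -3); dR² = 261
sL = 40/241 = 40/241
sR = 40/261 = 40/261
mL = 1·sL + 1·sR = 20080/62901
mR = -1·sL + 1/2·sR = -5620/62901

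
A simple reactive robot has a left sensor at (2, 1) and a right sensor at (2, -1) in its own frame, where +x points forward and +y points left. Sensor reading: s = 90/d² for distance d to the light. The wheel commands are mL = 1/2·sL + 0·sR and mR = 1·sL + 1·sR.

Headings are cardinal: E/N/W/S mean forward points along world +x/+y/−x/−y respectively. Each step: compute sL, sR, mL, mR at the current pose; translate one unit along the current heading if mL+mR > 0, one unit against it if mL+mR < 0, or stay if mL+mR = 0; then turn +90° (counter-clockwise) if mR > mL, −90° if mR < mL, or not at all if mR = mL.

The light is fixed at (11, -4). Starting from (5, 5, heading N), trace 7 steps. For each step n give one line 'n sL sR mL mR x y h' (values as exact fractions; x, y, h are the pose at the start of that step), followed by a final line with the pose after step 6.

n=0: pose=(5,5,N); sL=9/17, sR=45/73; mL=9/34, mR=1422/1241; mL+mR=3501/2482 → advance +1; mR−mL=2187/2482 → turn +1·90°
n=1: pose=(5,6,W); sL=18/29, sR=18/37; mL=9/29, mR=1188/1073; mL+mR=1521/1073 → advance +1; mR−mL=855/1073 → turn +1·90°
n=2: pose=(4,6,S); sL=9/10, sR=45/64; mL=9/20, mR=513/320; mL+mR=657/320 → advance +1; mR−mL=369/320 → turn +1·90°
n=3: pose=(4,5,E); sL=18/25, sR=90/89; mL=9/25, mR=3852/2225; mL+mR=4653/2225 → advance +1; mR−mL=3051/2225 → turn +1·90°
n=4: pose=(5,5,N); sL=9/17, sR=45/73; mL=9/34, mR=1422/1241; mL+mR=3501/2482 → advance +1; mR−mL=2187/2482 → turn +1·90°
n=5: pose=(5,6,W); sL=18/29, sR=18/37; mL=9/29, mR=1188/1073; mL+mR=1521/1073 → advance +1; mR−mL=855/1073 → turn +1·90°
n=6: pose=(4,6,S); sL=9/10, sR=45/64; mL=9/20, mR=513/320; mL+mR=657/320 → advance +1; mR−mL=369/320 → turn +1·90°

0 9/17 45/73 9/34 1422/1241 5 5 N
1 18/29 18/37 9/29 1188/1073 5 6 W
2 9/10 45/64 9/20 513/320 4 6 S
3 18/25 90/89 9/25 3852/2225 4 5 E
4 9/17 45/73 9/34 1422/1241 5 5 N
5 18/29 18/37 9/29 1188/1073 5 6 W
6 9/10 45/64 9/20 513/320 4 6 S
final 4 5 E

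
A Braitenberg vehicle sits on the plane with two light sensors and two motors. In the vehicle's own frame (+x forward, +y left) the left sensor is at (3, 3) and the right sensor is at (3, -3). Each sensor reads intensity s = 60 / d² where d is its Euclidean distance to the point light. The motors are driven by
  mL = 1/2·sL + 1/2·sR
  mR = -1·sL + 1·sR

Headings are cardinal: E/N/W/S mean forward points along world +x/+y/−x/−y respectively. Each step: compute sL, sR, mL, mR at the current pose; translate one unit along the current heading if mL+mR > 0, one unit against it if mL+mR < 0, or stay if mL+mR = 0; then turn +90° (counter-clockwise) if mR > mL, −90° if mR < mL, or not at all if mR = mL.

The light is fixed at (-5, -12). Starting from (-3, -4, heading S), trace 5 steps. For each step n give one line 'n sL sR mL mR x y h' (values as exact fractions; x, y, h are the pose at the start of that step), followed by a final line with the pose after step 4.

0 6/5 30/13 114/65 72/65 -3 -4 S
1 60/17 60/101 3540/1717 -5040/1717 -3 -5 W
2 3/5 15/34 177/340 -27/170 -2 -5 N
3 60/157 60/61 6540/9577 5760/9577 -2 -4 E
4 30/37 30/13 750/481 720/481 -1 -4 S
final -1 -5 W

n=0: pose=(-3,-4,S); sL=6/5, sR=30/13; mL=114/65, mR=72/65; mL+mR=186/65 → advance +1; mR−mL=-42/65 → turn -1·90°
n=1: pose=(-3,-5,W); sL=60/17, sR=60/101; mL=3540/1717, mR=-5040/1717; mL+mR=-1500/1717 → advance -1; mR−mL=-8580/1717 → turn -1·90°
n=2: pose=(-2,-5,N); sL=3/5, sR=15/34; mL=177/340, mR=-27/170; mL+mR=123/340 → advance +1; mR−mL=-231/340 → turn -1·90°
n=3: pose=(-2,-4,E); sL=60/157, sR=60/61; mL=6540/9577, mR=5760/9577; mL+mR=12300/9577 → advance +1; mR−mL=-780/9577 → turn -1·90°
n=4: pose=(-1,-4,S); sL=30/37, sR=30/13; mL=750/481, mR=720/481; mL+mR=1470/481 → advance +1; mR−mL=-30/481 → turn -1·90°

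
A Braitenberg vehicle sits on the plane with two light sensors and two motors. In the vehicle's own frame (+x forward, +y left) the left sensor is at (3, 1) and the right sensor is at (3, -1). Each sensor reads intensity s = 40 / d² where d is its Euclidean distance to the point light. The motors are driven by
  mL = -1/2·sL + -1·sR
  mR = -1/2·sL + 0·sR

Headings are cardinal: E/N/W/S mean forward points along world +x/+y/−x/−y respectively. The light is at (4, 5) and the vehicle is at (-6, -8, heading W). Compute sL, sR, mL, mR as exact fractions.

left sensor world pos  = (-9, -9); dL² = 365
right sensor world pos = (-9, -7); dR² = 313
sL = 40/365 = 8/73
sR = 40/313 = 40/313
mL = -1/2·sL + -1·sR = -4172/22849
mR = -1/2·sL + 0·sR = -4/73

8/73 40/313 -4172/22849 -4/73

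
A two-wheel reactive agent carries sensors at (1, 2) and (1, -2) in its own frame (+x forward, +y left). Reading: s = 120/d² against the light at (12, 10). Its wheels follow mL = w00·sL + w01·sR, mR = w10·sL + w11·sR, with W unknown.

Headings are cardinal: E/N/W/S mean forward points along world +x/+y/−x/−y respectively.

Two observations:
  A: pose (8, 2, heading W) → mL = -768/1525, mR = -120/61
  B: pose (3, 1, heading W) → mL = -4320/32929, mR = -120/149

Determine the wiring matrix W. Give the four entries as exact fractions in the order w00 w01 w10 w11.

obs A: pose=(8,2,W) → sL=24/25, sR=120/61, mL=-768/1525, mR=-120/61
obs B: pose=(3,1,W) → sL=120/221, sR=120/149, mL=-4320/32929, mR=-120/149
sensor matrix S = [[24/25, 120/61], [120/221, 120/149]]; det S = -2962944/10043345
solve [mL_A; mL_B] = S·[w00; w01] and [mR_A; mR_B] = S·[w10; w11]:
  w00 = 1/2, w01 = -1/2, w10 = 0, w11 = -1

1/2 -1/2 0 -1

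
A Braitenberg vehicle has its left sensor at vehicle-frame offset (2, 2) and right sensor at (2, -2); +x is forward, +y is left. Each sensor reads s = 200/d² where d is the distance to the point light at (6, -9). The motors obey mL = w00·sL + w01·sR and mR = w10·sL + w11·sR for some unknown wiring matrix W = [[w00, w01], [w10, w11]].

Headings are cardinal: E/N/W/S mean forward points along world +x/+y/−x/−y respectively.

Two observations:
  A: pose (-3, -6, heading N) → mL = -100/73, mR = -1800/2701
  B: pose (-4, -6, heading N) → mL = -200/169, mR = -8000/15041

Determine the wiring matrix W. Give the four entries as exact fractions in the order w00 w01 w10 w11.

obs A: pose=(-3,-6,N) → sL=100/73, sR=100/37, mL=-100/73, mR=-1800/2701
obs B: pose=(-4,-6,N) → sL=200/169, sR=200/89, mL=-200/169, mR=-8000/15041
sensor matrix S = [[100/73, 100/37], [200/169, 200/89]]; det S = -4880000/40625741
solve [mL_A; mL_B] = S·[w00; w01] and [mR_A; mR_B] = S·[w10; w11]:
  w00 = -1, w01 = 0, w10 = 1/2, w11 = -1/2

-1 0 1/2 -1/2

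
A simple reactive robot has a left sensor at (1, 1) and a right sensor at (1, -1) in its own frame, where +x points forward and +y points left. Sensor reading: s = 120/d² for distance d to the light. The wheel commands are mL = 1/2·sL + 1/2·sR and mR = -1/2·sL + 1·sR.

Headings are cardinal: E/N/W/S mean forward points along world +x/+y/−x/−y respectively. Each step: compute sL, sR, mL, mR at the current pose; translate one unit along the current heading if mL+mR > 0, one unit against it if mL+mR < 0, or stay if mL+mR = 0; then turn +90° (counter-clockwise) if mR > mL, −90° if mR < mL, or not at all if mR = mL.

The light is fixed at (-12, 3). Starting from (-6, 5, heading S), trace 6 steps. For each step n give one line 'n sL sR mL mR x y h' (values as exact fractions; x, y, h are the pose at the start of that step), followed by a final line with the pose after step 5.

0 12/5 60/13 228/65 222/65 -6 5 S
1 24/5 120/29 648/145 252/145 -6 4 W
2 6 3 9/2 0 -7 4 N
3 8/3 120/37 328/111 212/111 -7 5 E
4 12/5 60/13 228/65 222/65 -6 5 S
5 24/5 120/29 648/145 252/145 -6 4 W
final -7 4 N

n=0: pose=(-6,5,S); sL=12/5, sR=60/13; mL=228/65, mR=222/65; mL+mR=90/13 → advance +1; mR−mL=-6/65 → turn -1·90°
n=1: pose=(-6,4,W); sL=24/5, sR=120/29; mL=648/145, mR=252/145; mL+mR=180/29 → advance +1; mR−mL=-396/145 → turn -1·90°
n=2: pose=(-7,4,N); sL=6, sR=3; mL=9/2, mR=0; mL+mR=9/2 → advance +1; mR−mL=-9/2 → turn -1·90°
n=3: pose=(-7,5,E); sL=8/3, sR=120/37; mL=328/111, mR=212/111; mL+mR=180/37 → advance +1; mR−mL=-116/111 → turn -1·90°
n=4: pose=(-6,5,S); sL=12/5, sR=60/13; mL=228/65, mR=222/65; mL+mR=90/13 → advance +1; mR−mL=-6/65 → turn -1·90°
n=5: pose=(-6,4,W); sL=24/5, sR=120/29; mL=648/145, mR=252/145; mL+mR=180/29 → advance +1; mR−mL=-396/145 → turn -1·90°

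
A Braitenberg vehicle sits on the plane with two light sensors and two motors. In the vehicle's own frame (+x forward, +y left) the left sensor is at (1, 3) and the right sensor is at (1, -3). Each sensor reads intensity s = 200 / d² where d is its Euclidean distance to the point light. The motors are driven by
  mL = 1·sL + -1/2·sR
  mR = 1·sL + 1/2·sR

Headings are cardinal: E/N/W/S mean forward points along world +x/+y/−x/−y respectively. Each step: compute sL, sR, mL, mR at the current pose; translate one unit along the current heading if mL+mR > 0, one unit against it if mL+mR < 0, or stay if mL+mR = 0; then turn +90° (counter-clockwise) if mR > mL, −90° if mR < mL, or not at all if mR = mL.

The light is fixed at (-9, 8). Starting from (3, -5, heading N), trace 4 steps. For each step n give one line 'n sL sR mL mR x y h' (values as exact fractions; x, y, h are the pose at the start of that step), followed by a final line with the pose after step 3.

0 8/9 200/369 76/123 428/369 3 -5 N
1 100/173 100/101 1450/17473 18750/17473 3 -4 W
2 40/73 200/233 2020/17009 16620/17009 2 -4 S
3 50/61 1/2 139/244 261/244 2 -5 E
final 3 -5 N

n=0: pose=(3,-5,N); sL=8/9, sR=200/369; mL=76/123, mR=428/369; mL+mR=16/9 → advance +1; mR−mL=200/369 → turn +1·90°
n=1: pose=(3,-4,W); sL=100/173, sR=100/101; mL=1450/17473, mR=18750/17473; mL+mR=200/173 → advance +1; mR−mL=100/101 → turn +1·90°
n=2: pose=(2,-4,S); sL=40/73, sR=200/233; mL=2020/17009, mR=16620/17009; mL+mR=80/73 → advance +1; mR−mL=200/233 → turn +1·90°
n=3: pose=(2,-5,E); sL=50/61, sR=1/2; mL=139/244, mR=261/244; mL+mR=100/61 → advance +1; mR−mL=1/2 → turn +1·90°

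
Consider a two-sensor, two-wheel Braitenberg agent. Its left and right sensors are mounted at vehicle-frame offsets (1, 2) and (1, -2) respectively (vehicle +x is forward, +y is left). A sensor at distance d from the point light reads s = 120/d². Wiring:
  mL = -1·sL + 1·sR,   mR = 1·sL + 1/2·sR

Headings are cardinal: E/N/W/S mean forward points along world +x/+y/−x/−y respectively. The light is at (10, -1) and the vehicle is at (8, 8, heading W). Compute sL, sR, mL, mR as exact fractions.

left sensor world pos  = (7, 6); dL² = 58
right sensor world pos = (7, 10); dR² = 130
sL = 120/58 = 60/29
sR = 120/130 = 12/13
mL = -1·sL + 1·sR = -432/377
mR = 1·sL + 1/2·sR = 954/377

60/29 12/13 -432/377 954/377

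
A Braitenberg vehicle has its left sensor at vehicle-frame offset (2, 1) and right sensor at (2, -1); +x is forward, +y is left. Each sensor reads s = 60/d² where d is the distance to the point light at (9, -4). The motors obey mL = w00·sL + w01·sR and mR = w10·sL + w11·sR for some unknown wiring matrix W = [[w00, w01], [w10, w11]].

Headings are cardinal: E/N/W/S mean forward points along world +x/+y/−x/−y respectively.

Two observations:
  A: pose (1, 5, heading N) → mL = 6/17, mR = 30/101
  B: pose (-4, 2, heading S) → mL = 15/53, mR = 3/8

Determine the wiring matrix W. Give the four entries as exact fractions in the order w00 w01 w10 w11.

0 1 1 0

obs A: pose=(1,5,N) → sL=30/101, sR=6/17, mL=6/17, mR=30/101
obs B: pose=(-4,2,S) → sL=3/8, sR=15/53, mL=15/53, mR=3/8
sensor matrix S = [[30/101, 6/17], [3/8, 15/53]]; det S = -17577/364004
solve [mL_A; mL_B] = S·[w00; w01] and [mR_A; mR_B] = S·[w10; w11]:
  w00 = 0, w01 = 1, w10 = 1, w11 = 0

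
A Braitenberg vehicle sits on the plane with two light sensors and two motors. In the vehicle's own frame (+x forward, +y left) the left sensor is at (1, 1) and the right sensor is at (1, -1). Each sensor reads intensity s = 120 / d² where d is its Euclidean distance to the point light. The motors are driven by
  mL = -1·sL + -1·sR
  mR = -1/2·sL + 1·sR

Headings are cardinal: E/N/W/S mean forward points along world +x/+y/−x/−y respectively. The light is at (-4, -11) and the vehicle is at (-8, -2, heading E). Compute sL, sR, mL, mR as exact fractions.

120/109 120/73 -21840/7957 8700/7957

left sensor world pos  = (-7, -1); dL² = 109
right sensor world pos = (-7, -3); dR² = 73
sL = 120/109 = 120/109
sR = 120/73 = 120/73
mL = -1·sL + -1·sR = -21840/7957
mR = -1/2·sL + 1·sR = 8700/7957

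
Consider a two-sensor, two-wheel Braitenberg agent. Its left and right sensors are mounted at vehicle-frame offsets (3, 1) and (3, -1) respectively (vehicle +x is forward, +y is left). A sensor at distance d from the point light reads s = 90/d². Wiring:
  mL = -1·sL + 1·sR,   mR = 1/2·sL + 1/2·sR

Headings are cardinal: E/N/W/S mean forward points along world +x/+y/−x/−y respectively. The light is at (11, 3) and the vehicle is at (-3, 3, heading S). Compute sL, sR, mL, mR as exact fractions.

left sensor world pos  = (-2, 0); dL² = 178
right sensor world pos = (-4, 0); dR² = 234
sL = 90/178 = 45/89
sR = 90/234 = 5/13
mL = -1·sL + 1·sR = -140/1157
mR = 1/2·sL + 1/2·sR = 515/1157

45/89 5/13 -140/1157 515/1157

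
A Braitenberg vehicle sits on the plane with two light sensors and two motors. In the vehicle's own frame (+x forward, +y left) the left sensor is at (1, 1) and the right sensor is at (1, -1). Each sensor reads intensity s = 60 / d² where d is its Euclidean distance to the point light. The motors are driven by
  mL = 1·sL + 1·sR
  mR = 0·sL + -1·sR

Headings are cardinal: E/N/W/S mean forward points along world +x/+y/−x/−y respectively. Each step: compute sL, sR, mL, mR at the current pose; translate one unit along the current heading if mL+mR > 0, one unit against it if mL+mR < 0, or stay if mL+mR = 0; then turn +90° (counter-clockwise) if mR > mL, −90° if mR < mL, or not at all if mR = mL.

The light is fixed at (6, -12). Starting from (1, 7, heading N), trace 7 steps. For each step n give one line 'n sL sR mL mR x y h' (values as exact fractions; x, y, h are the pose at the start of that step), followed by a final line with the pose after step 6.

n=0: pose=(1,7,N); sL=15/109, sR=15/104; mL=3195/11336, mR=-15/104; mL+mR=15/109 → advance +1; mR−mL=-2415/5668 → turn -1·90°
n=1: pose=(1,8,E); sL=60/457, sR=60/377; mL=50040/172289, mR=-60/377; mL+mR=60/457 → advance +1; mR−mL=-77460/172289 → turn -1·90°
n=2: pose=(2,8,S); sL=6/37, sR=30/193; mL=2268/7141, mR=-30/193; mL+mR=6/37 → advance +1; mR−mL=-3378/7141 → turn -1·90°
n=3: pose=(2,7,W); sL=60/349, sR=12/85; mL=9288/29665, mR=-12/85; mL+mR=60/349 → advance +1; mR−mL=-13476/29665 → turn -1·90°
n=4: pose=(1,7,N); sL=15/109, sR=15/104; mL=3195/11336, mR=-15/104; mL+mR=15/109 → advance +1; mR−mL=-2415/5668 → turn -1·90°
n=5: pose=(1,8,E); sL=60/457, sR=60/377; mL=50040/172289, mR=-60/377; mL+mR=60/457 → advance +1; mR−mL=-77460/172289 → turn -1·90°
n=6: pose=(2,8,S); sL=6/37, sR=30/193; mL=2268/7141, mR=-30/193; mL+mR=6/37 → advance +1; mR−mL=-3378/7141 → turn -1·90°

0 15/109 15/104 3195/11336 -15/104 1 7 N
1 60/457 60/377 50040/172289 -60/377 1 8 E
2 6/37 30/193 2268/7141 -30/193 2 8 S
3 60/349 12/85 9288/29665 -12/85 2 7 W
4 15/109 15/104 3195/11336 -15/104 1 7 N
5 60/457 60/377 50040/172289 -60/377 1 8 E
6 6/37 30/193 2268/7141 -30/193 2 8 S
final 2 7 W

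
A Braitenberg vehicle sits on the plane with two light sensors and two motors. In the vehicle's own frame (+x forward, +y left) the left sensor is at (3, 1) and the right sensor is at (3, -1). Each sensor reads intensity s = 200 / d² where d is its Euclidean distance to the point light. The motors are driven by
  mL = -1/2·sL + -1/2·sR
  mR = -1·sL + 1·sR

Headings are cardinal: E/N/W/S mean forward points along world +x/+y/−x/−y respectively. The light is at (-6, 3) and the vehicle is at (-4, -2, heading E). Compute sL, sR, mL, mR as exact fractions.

left sensor world pos  = (-1, -1); dL² = 41
right sensor world pos = (-1, -3); dR² = 61
sL = 200/41 = 200/41
sR = 200/61 = 200/61
mL = -1/2·sL + -1/2·sR = -10200/2501
mR = -1·sL + 1·sR = -4000/2501

200/41 200/61 -10200/2501 -4000/2501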